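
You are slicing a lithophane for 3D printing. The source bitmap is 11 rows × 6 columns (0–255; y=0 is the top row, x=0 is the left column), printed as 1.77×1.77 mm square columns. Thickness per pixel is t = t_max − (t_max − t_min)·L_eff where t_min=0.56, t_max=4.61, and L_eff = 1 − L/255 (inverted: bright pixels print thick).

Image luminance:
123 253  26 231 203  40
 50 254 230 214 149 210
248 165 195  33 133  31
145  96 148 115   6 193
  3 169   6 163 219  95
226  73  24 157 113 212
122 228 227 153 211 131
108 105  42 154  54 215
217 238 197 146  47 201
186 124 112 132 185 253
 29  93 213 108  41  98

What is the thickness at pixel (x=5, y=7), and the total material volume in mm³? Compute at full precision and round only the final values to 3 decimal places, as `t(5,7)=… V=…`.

span = t_max - t_min = 4.61 - 0.56 = 4.050
L(5,7) = 215, L_eff = 1 - 215/255 = 0.156863 (inverted)
t(5,7) = 4.61 - 4.050·0.156863 = 3.975
Σt over all 11·6 pixels = 314499/1700 ≈ 184.9994118
V = pitch²·Σt = 1.77²·314499/1700 = 579.585

t(5,7)=3.975 V=579.585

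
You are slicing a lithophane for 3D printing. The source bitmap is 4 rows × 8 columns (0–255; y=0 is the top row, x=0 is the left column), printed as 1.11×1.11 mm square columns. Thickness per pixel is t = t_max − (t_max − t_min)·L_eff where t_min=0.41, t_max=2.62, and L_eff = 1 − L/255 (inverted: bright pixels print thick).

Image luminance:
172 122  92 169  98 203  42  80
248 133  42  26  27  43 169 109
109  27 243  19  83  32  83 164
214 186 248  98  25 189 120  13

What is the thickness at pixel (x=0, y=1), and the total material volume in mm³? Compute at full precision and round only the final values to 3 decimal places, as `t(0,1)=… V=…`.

t(0,1)=2.559 V=54.906

span = t_max - t_min = 2.62 - 0.41 = 2.210
L(0,1) = 248, L_eff = 1 - 248/255 = 0.027451 (inverted)
t(0,1) = 2.62 - 2.210·0.027451 = 2.559
Σt over all 4·8 pixels = 16711/375 ≈ 44.5626667
V = pitch²·Σt = 1.11²·16711/375 = 54.906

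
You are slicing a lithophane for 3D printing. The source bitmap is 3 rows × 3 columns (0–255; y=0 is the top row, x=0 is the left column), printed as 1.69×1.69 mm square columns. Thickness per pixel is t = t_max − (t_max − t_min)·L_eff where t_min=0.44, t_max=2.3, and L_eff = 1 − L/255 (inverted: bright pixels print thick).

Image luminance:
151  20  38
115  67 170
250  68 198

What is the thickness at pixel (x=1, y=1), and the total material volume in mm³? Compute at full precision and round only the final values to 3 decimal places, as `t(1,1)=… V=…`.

t(1,1)=0.929 V=33.747

span = t_max - t_min = 2.3 - 0.44 = 1.860
L(1,1) = 67, L_eff = 1 - 67/255 = 0.737255 (inverted)
t(1,1) = 2.3 - 1.860·0.737255 = 0.929
Σt over all 3·3 pixels = 50217/4250 ≈ 11.8157647
V = pitch²·Σt = 1.69²·50217/4250 = 33.747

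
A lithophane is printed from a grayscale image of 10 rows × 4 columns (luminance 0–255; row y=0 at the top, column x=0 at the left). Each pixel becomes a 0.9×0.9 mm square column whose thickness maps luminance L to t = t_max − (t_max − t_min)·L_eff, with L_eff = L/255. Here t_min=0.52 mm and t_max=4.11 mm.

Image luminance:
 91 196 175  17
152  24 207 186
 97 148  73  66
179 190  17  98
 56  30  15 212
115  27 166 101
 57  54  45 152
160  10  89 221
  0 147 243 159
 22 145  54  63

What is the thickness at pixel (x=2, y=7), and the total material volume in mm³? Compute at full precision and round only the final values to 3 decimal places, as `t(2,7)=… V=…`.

t(2,7)=2.857 V=84.596

span = t_max - t_min = 4.11 - 0.52 = 3.590
L(2,7) = 89, L_eff = 89/255 = 0.349020
t(2,7) = 4.11 - 3.590·0.349020 = 2.857
Σt over all 10·4 pixels = 2663219/25500 ≈ 104.4399608
V = pitch²·Σt = 0.9²·2663219/25500 = 84.596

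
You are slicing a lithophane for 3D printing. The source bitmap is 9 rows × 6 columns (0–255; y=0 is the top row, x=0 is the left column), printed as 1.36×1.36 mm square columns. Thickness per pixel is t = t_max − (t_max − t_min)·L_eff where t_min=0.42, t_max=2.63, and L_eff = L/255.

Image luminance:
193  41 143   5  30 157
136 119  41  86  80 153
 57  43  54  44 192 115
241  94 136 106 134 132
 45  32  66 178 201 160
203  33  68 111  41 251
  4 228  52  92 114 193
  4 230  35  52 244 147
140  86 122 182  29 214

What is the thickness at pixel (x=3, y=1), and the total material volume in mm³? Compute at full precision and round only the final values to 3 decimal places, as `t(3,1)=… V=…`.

t(3,1)=1.885 V=165.074

span = t_max - t_min = 2.63 - 0.42 = 2.210
L(3,1) = 86, L_eff = 86/255 = 0.337255
t(3,1) = 2.63 - 2.210·0.337255 = 1.885
Σt over all 9·6 pixels = 133873/1500 ≈ 89.2486667
V = pitch²·Σt = 1.36²·133873/1500 = 165.074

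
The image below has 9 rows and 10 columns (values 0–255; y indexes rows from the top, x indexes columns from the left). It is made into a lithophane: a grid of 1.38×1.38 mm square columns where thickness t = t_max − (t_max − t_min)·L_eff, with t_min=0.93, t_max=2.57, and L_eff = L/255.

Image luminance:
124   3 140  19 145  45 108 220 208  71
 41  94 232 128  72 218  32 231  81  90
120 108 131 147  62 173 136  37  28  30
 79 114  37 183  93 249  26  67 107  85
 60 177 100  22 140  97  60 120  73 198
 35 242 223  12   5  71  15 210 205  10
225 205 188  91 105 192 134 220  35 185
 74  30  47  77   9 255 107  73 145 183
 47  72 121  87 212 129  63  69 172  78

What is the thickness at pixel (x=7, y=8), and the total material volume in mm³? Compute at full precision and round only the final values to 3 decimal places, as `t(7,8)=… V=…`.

t(7,8)=2.126 V=317.776

span = t_max - t_min = 2.57 - 0.93 = 1.640
L(7,8) = 69, L_eff = 69/255 = 0.270588
t(7,8) = 2.57 - 1.640·0.270588 = 2.126
Σt over all 9·10 pixels = 2127517/12750 ≈ 166.8640784
V = pitch²·Σt = 1.38²·2127517/12750 = 317.776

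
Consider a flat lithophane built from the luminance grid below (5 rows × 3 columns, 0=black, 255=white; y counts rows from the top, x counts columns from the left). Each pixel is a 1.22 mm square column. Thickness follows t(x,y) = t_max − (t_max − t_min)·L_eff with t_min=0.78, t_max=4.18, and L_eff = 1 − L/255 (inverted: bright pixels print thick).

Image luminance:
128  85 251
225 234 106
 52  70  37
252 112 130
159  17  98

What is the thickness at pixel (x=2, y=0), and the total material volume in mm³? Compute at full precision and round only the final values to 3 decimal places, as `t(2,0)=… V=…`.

t(2,0)=4.127 V=56.232

span = t_max - t_min = 4.18 - 0.78 = 3.400
L(2,0) = 251, L_eff = 1 - 251/255 = 0.015686 (inverted)
t(2,0) = 4.18 - 3.400·0.015686 = 4.127
Σt over all 5·3 pixels = 37.78
V = pitch²·Σt = 1.22²·37.78 = 56.232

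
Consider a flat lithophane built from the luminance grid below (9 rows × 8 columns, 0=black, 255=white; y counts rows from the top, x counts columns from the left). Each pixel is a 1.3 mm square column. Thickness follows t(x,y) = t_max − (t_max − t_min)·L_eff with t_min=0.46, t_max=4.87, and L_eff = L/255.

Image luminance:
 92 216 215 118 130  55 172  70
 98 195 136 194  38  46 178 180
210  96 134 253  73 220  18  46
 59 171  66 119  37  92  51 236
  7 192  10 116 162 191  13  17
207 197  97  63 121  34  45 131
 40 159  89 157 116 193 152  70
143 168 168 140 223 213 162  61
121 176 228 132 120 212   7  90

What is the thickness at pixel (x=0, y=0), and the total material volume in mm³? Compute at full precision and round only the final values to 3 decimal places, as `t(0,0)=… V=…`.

span = t_max - t_min = 4.87 - 0.46 = 4.410
L(0,0) = 92, L_eff = 92/255 = 0.360784
t(0,0) = 4.87 - 4.410·0.360784 = 3.279
Σt over all 9·8 pixels = 1663761/8500 ≈ 195.7365882
V = pitch²·Σt = 1.3²·1663761/8500 = 330.795

t(0,0)=3.279 V=330.795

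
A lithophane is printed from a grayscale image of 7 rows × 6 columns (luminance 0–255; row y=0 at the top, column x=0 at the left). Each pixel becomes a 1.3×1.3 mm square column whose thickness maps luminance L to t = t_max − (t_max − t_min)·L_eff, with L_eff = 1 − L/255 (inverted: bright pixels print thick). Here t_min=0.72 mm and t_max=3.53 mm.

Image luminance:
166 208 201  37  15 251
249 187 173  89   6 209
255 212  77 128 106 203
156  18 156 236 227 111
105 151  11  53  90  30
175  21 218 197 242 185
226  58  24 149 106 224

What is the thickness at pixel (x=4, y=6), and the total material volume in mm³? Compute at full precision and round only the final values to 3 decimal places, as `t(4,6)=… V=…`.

t(4,6)=1.888 V=161.746

span = t_max - t_min = 3.53 - 0.72 = 2.810
L(4,6) = 106, L_eff = 1 - 106/255 = 0.584314 (inverted)
t(4,6) = 3.53 - 2.810·0.584314 = 1.888
Σt over all 7·6 pixels = 2440541/25500 ≈ 95.7074902
V = pitch²·Σt = 1.3²·2440541/25500 = 161.746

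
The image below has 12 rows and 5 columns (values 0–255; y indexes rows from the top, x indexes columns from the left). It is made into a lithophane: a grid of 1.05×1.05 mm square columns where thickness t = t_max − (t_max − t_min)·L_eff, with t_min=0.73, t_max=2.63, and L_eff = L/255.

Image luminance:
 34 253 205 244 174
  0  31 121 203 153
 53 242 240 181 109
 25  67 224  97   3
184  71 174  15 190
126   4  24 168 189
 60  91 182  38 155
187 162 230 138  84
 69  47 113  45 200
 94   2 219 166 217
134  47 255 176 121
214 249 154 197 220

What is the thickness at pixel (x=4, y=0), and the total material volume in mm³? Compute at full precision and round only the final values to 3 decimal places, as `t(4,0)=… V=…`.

t(4,0)=1.334 V=107.682

span = t_max - t_min = 2.63 - 0.73 = 1.900
L(4,0) = 174, L_eff = 174/255 = 0.682353
t(4,0) = 2.63 - 1.900·0.682353 = 1.334
Σt over all 12·5 pixels = 8302/85 ≈ 97.6705882
V = pitch²·Σt = 1.05²·8302/85 = 107.682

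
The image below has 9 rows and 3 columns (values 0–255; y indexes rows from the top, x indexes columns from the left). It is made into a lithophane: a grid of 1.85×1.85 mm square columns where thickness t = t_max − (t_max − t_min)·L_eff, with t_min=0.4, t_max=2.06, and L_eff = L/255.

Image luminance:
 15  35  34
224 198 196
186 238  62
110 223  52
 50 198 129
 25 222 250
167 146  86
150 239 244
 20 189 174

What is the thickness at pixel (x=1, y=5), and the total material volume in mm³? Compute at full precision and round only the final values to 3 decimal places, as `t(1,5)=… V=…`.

span = t_max - t_min = 2.06 - 0.4 = 1.660
L(1,5) = 222, L_eff = 222/255 = 0.870588
t(1,5) = 2.06 - 1.660·0.870588 = 0.615
Σt over all 9·3 pixels = 388609/12750 ≈ 30.4791373
V = pitch²·Σt = 1.85²·388609/12750 = 104.315

t(1,5)=0.615 V=104.315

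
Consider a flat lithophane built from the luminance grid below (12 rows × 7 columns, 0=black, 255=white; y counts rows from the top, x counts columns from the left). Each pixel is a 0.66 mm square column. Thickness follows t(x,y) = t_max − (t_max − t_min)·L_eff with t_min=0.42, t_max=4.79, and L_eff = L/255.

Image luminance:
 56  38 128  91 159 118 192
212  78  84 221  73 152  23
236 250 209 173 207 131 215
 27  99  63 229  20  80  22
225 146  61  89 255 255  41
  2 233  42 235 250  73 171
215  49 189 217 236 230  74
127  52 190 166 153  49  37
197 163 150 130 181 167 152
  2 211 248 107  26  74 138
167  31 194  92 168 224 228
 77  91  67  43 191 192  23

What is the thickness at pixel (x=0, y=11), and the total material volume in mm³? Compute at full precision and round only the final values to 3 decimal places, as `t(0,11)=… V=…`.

span = t_max - t_min = 4.79 - 0.42 = 4.370
L(0,11) = 77, L_eff = 77/255 = 0.301961
t(0,11) = 4.79 - 4.370·0.301961 = 3.470
Σt over all 12·7 pixels = 881041/4250 ≈ 207.3037647
V = pitch²·Σt = 0.66²·881041/4250 = 90.302

t(0,11)=3.470 V=90.302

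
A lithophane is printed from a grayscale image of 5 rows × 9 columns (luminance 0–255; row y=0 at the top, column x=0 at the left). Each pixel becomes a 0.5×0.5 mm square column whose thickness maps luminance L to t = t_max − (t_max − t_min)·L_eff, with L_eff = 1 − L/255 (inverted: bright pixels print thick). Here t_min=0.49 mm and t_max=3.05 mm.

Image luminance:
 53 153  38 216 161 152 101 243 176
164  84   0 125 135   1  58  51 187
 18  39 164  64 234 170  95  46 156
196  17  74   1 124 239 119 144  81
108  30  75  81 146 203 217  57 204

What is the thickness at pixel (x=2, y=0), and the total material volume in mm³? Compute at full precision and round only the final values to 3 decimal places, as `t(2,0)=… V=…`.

span = t_max - t_min = 3.05 - 0.49 = 2.560
L(2,0) = 38, L_eff = 1 - 38/255 = 0.850980 (inverted)
t(2,0) = 3.05 - 2.560·0.850980 = 0.871
Σt over all 5·9 pixels = 75739/1020 ≈ 74.2539216
V = pitch²·Σt = 0.5²·75739/1020 = 18.563

t(2,0)=0.871 V=18.563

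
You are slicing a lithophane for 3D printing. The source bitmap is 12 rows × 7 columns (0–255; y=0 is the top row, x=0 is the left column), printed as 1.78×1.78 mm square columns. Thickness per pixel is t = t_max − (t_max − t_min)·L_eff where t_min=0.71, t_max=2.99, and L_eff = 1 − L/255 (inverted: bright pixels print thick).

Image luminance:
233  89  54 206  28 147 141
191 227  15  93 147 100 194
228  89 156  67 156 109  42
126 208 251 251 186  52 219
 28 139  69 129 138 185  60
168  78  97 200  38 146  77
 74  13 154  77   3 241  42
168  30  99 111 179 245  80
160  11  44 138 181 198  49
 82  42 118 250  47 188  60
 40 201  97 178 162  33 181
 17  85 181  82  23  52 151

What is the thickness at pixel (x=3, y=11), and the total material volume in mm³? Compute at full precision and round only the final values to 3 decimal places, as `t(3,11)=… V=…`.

t(3,11)=1.443 V=475.768

span = t_max - t_min = 2.99 - 0.71 = 2.280
L(3,11) = 82, L_eff = 1 - 82/255 = 0.678431 (inverted)
t(3,11) = 2.99 - 2.280·0.678431 = 1.443
Σt over all 12·7 pixels = 319091/2125 ≈ 150.1604706
V = pitch²·Σt = 1.78²·319091/2125 = 475.768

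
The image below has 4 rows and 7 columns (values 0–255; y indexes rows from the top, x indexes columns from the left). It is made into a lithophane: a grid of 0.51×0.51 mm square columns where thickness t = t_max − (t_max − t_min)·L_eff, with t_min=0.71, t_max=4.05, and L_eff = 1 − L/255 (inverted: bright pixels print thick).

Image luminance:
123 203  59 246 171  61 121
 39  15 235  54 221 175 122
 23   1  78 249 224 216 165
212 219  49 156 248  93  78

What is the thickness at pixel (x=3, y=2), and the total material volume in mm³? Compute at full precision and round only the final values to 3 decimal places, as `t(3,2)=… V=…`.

t(3,2)=3.971 V=18.307

span = t_max - t_min = 4.05 - 0.71 = 3.340
L(3,2) = 249, L_eff = 1 - 249/255 = 0.023529 (inverted)
t(3,2) = 4.05 - 3.340·0.023529 = 3.971
Σt over all 4·7 pixels = 448711/6375 ≈ 70.3860392
V = pitch²·Σt = 0.51²·448711/6375 = 18.307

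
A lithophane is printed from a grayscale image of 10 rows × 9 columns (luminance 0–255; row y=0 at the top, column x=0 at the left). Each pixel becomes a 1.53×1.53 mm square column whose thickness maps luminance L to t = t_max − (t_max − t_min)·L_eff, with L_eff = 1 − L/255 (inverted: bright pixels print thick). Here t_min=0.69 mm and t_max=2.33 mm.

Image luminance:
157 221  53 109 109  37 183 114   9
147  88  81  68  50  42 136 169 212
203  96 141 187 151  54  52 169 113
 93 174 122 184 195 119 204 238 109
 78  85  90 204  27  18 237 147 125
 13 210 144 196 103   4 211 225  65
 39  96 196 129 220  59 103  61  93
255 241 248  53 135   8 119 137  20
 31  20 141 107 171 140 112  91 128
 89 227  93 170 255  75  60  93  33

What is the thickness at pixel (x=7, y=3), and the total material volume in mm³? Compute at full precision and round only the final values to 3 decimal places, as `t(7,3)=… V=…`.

span = t_max - t_min = 2.33 - 0.69 = 1.640
L(7,3) = 238, L_eff = 1 - 238/255 = 0.066667 (inverted)
t(7,3) = 2.33 - 1.640·0.066667 = 2.221
Σt over all 10·9 pixels = 565111/4250 ≈ 132.9672941
V = pitch²·Σt = 1.53²·565111/4250 = 311.263

t(7,3)=2.221 V=311.263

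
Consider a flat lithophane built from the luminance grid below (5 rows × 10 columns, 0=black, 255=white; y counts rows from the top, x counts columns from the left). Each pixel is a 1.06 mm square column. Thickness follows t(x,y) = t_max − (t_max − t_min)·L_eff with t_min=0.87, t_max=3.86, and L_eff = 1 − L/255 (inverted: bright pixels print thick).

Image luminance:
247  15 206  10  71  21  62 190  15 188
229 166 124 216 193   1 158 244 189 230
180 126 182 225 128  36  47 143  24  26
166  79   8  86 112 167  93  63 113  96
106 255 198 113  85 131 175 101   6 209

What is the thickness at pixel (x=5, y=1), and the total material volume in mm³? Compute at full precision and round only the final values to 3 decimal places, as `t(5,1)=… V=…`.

t(5,1)=0.882 V=131.272

span = t_max - t_min = 3.86 - 0.87 = 2.990
L(5,1) = 1, L_eff = 1 - 1/255 = 0.996078 (inverted)
t(5,1) = 3.86 - 2.990·0.996078 = 0.882
Σt over all 5·10 pixels = 744799/6375 ≈ 116.8312157
V = pitch²·Σt = 1.06²·744799/6375 = 131.272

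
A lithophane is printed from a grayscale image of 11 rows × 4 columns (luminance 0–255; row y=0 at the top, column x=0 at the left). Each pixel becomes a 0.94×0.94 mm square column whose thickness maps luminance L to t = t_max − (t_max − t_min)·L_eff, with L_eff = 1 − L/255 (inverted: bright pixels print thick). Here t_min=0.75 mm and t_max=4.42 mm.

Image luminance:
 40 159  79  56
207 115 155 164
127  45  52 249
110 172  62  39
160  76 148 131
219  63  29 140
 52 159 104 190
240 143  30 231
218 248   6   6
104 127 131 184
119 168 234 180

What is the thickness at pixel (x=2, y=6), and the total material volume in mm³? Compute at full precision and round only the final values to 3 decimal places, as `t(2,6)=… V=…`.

span = t_max - t_min = 4.42 - 0.75 = 3.670
L(2,6) = 104, L_eff = 1 - 104/255 = 0.592157 (inverted)
t(2,6) = 4.42 - 3.670·0.592157 = 2.247
Σt over all 11·4 pixels = 2922757/25500 ≈ 114.6179216
V = pitch²·Σt = 0.94²·2922757/25500 = 101.276

t(2,6)=2.247 V=101.276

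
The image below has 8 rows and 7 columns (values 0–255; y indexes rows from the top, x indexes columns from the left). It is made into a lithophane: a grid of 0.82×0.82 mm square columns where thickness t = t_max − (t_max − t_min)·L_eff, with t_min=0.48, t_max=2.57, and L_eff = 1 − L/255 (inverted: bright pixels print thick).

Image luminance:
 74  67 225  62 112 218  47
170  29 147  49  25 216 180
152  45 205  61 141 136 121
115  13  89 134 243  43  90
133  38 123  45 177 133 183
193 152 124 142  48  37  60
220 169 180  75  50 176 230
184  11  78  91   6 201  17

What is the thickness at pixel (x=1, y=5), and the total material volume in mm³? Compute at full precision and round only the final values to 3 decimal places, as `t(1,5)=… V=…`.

t(1,5)=1.726 V=53.813

span = t_max - t_min = 2.57 - 0.48 = 2.090
L(1,5) = 152, L_eff = 1 - 152/255 = 0.403922 (inverted)
t(1,5) = 2.57 - 2.090·0.403922 = 1.726
Σt over all 8·7 pixels = 408161/5100 ≈ 80.0315686
V = pitch²·Σt = 0.82²·408161/5100 = 53.813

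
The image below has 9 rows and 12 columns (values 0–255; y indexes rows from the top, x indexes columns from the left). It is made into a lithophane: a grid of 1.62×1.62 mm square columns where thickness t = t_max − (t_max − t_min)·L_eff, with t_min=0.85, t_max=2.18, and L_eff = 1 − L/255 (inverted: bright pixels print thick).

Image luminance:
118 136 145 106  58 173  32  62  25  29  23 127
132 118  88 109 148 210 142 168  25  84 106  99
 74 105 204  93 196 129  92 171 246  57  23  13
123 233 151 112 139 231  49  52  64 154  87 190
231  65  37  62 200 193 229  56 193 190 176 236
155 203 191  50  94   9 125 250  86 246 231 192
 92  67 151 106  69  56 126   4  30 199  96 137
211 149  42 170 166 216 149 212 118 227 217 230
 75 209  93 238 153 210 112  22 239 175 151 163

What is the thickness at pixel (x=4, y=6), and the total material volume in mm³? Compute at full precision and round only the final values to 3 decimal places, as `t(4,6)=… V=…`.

t(4,6)=1.210 V=435.715

span = t_max - t_min = 2.18 - 0.85 = 1.330
L(4,6) = 69, L_eff = 1 - 69/255 = 0.729412 (inverted)
t(4,6) = 2.18 - 1.330·0.729412 = 1.210
Σt over all 9·12 pixels = 4233623/25500 ≈ 166.0244314
V = pitch²·Σt = 1.62²·4233623/25500 = 435.715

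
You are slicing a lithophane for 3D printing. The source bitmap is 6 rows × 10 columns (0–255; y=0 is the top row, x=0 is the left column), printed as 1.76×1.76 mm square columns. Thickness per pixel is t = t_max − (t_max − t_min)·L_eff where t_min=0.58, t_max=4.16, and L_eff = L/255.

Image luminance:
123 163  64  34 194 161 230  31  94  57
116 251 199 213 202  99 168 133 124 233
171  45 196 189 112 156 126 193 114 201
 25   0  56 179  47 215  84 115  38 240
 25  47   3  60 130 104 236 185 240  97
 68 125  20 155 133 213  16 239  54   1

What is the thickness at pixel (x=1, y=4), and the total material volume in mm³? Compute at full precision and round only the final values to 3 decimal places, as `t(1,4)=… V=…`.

span = t_max - t_min = 4.16 - 0.58 = 3.580
L(1,4) = 47, L_eff = 47/255 = 0.184314
t(1,4) = 4.16 - 3.580·0.184314 = 3.500
Σt over all 6·10 pixels = 305397/2125 ≈ 143.7162353
V = pitch²·Σt = 1.76²·305397/2125 = 445.175

t(1,4)=3.500 V=445.175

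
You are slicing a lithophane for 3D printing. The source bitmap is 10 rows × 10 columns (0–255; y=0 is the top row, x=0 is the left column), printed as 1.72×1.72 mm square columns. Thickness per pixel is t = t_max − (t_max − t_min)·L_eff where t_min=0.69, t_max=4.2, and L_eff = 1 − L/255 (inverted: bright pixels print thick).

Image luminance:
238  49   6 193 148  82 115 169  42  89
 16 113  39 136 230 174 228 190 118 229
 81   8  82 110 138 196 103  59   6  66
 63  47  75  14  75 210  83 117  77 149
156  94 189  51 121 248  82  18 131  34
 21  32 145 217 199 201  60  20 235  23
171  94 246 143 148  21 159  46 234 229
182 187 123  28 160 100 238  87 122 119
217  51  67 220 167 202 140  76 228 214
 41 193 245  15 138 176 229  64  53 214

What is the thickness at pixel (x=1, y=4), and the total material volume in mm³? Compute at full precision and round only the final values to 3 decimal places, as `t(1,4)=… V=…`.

span = t_max - t_min = 4.2 - 0.69 = 3.510
L(1,4) = 94, L_eff = 1 - 94/255 = 0.631373 (inverted)
t(1,4) = 4.2 - 3.510·0.631373 = 1.984
Σt over all 10·10 pixels = 240.054
V = pitch²·Σt = 1.72²·240.054 = 710.176

t(1,4)=1.984 V=710.176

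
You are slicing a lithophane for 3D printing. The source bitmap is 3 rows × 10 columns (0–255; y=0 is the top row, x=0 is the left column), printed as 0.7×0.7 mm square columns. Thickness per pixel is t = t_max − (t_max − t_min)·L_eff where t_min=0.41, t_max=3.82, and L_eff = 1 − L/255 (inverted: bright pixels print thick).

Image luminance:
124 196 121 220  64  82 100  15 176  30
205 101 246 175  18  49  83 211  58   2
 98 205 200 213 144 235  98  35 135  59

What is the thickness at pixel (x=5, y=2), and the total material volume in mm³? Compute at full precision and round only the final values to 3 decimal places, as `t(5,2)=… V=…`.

t(5,2)=3.553 V=30.258

span = t_max - t_min = 3.82 - 0.41 = 3.410
L(5,2) = 235, L_eff = 1 - 235/255 = 0.078431 (inverted)
t(5,2) = 3.82 - 3.410·0.078431 = 3.553
Σt over all 3·10 pixels = 393667/6375 ≈ 61.7516863
V = pitch²·Σt = 0.7²·393667/6375 = 30.258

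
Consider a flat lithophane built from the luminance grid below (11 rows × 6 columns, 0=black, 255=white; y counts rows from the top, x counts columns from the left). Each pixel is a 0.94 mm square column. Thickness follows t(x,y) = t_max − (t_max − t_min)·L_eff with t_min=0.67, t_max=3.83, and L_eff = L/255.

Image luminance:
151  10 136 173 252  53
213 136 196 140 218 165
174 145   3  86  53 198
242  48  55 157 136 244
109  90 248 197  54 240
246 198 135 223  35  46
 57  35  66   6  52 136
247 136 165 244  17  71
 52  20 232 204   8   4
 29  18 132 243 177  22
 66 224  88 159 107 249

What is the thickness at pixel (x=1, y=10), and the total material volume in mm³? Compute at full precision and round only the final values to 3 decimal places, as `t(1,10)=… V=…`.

span = t_max - t_min = 3.83 - 0.67 = 3.160
L(1,10) = 224, L_eff = 224/255 = 0.878431
t(1,10) = 3.83 - 3.160·0.878431 = 1.054
Σt over all 11·6 pixels = 1884527/12750 ≈ 147.8060392
V = pitch²·Σt = 0.94²·1884527/12750 = 130.601

t(1,10)=1.054 V=130.601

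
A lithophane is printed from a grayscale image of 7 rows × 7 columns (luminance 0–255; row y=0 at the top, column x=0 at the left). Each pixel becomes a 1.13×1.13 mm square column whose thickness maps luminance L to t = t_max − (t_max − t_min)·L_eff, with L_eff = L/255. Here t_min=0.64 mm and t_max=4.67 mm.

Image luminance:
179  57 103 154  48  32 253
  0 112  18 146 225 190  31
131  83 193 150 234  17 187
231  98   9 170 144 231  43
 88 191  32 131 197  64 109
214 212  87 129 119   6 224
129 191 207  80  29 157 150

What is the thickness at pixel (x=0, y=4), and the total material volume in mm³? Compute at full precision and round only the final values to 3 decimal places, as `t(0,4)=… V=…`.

span = t_max - t_min = 4.67 - 0.64 = 4.030
L(0,4) = 88, L_eff = 88/255 = 0.345098
t(0,4) = 4.67 - 4.030·0.345098 = 3.279
Σt over all 7·7 pixels = 166526/1275 ≈ 130.6086275
V = pitch²·Σt = 1.13²·166526/1275 = 166.774

t(0,4)=3.279 V=166.774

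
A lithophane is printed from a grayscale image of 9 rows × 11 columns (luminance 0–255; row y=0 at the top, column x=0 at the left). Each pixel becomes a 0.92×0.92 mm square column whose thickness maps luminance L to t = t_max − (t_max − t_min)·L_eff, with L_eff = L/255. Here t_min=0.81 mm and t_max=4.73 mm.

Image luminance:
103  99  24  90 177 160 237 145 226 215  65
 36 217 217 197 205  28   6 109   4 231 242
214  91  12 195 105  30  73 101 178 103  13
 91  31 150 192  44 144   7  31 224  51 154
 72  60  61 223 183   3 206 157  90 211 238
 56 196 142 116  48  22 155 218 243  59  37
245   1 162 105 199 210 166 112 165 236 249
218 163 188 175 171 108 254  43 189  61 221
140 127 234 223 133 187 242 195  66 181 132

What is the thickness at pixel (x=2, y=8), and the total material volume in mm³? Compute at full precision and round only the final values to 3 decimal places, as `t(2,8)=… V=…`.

t(2,8)=1.133 V=219.858

span = t_max - t_min = 4.73 - 0.81 = 3.920
L(2,8) = 234, L_eff = 234/255 = 0.917647
t(2,8) = 4.73 - 3.920·0.917647 = 1.133
Σt over all 9·11 pixels = 6623797/25500 ≈ 259.7567451
V = pitch²·Σt = 0.92²·6623797/25500 = 219.858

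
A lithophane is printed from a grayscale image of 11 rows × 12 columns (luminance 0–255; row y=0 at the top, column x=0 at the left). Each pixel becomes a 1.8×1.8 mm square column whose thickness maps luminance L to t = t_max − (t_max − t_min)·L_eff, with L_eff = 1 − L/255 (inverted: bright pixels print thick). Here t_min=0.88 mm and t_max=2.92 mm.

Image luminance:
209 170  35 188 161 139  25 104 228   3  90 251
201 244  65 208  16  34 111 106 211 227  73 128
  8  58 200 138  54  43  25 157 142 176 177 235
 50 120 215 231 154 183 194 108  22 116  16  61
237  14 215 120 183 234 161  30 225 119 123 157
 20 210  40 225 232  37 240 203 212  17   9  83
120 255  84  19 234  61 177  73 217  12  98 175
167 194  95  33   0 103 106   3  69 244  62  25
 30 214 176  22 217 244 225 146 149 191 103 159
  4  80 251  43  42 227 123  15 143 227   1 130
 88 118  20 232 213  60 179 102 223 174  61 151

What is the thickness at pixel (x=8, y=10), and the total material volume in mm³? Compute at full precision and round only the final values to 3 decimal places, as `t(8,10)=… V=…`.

span = t_max - t_min = 2.92 - 0.88 = 2.040
L(8,10) = 223, L_eff = 1 - 223/255 = 0.125490 (inverted)
t(8,10) = 2.92 - 2.040·0.125490 = 2.664
Σt over all 11·12 pixels = 251.08
V = pitch²·Σt = 1.8²·251.08 = 813.499

t(8,10)=2.664 V=813.499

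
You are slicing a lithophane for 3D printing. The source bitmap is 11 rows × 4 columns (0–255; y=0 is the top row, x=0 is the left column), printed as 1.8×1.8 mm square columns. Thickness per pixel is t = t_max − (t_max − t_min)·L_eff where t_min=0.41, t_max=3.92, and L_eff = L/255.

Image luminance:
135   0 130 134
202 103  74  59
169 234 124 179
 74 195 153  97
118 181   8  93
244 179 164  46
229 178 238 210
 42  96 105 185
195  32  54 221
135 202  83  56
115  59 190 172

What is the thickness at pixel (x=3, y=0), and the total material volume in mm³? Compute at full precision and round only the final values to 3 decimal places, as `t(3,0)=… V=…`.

span = t_max - t_min = 3.92 - 0.41 = 3.510
L(3,0) = 134, L_eff = 134/255 = 0.525490
t(3,0) = 3.92 - 3.510·0.525490 = 2.076
Σt over all 11·4 pixels = 194179/2125 ≈ 91.3783529
V = pitch²·Σt = 1.8²·194179/2125 = 296.066

t(3,0)=2.076 V=296.066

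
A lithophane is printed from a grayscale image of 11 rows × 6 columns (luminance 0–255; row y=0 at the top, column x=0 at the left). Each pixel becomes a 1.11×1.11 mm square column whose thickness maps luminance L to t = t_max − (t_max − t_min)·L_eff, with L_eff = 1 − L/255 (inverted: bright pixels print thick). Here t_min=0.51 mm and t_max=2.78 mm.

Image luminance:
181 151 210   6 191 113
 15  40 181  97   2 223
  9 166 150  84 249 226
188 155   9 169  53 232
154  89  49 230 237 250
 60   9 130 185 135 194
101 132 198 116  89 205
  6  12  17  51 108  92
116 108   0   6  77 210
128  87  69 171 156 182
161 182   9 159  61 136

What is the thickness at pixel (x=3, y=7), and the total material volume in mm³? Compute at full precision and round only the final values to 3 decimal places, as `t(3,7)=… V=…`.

t(3,7)=0.964 V=128.855

span = t_max - t_min = 2.78 - 0.51 = 2.270
L(3,7) = 51, L_eff = 1 - 51/255 = 0.800000 (inverted)
t(3,7) = 2.78 - 2.270·0.800000 = 0.964
Σt over all 11·6 pixels = 2666839/25500 ≈ 104.5819216
V = pitch²·Σt = 1.11²·2666839/25500 = 128.855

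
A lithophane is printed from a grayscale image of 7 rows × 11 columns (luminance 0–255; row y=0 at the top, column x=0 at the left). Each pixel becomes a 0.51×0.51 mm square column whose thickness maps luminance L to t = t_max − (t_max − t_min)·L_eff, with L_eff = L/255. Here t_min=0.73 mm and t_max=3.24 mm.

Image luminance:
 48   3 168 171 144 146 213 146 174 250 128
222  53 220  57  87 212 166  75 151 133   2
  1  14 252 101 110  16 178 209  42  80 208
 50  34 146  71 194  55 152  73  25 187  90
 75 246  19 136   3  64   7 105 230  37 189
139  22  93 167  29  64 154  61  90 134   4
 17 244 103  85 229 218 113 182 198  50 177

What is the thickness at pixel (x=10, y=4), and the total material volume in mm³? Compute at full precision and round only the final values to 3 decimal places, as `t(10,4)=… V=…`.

t(10,4)=1.380 V=41.999

span = t_max - t_min = 3.24 - 0.73 = 2.510
L(10,4) = 189, L_eff = 189/255 = 0.741176
t(10,4) = 3.24 - 2.510·0.741176 = 1.380
Σt over all 7·11 pixels = 4117549/25500 ≈ 161.4725098
V = pitch²·Σt = 0.51²·4117549/25500 = 41.999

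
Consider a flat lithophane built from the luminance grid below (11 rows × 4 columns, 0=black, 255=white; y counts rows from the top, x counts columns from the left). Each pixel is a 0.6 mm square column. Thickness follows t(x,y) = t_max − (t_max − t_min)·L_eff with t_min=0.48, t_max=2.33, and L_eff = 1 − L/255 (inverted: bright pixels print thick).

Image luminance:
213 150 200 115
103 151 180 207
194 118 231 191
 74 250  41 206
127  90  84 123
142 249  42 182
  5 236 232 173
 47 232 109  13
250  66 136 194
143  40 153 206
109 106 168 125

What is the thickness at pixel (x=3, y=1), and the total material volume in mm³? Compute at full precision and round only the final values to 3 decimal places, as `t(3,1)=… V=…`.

span = t_max - t_min = 2.33 - 0.48 = 1.850
L(3,1) = 207, L_eff = 1 - 207/255 = 0.188235 (inverted)
t(3,1) = 2.33 - 1.850·0.188235 = 1.982
Σt over all 11·4 pixels = 172367/2550 ≈ 67.5949020
V = pitch²·Σt = 0.6²·172367/2550 = 24.334

t(3,1)=1.982 V=24.334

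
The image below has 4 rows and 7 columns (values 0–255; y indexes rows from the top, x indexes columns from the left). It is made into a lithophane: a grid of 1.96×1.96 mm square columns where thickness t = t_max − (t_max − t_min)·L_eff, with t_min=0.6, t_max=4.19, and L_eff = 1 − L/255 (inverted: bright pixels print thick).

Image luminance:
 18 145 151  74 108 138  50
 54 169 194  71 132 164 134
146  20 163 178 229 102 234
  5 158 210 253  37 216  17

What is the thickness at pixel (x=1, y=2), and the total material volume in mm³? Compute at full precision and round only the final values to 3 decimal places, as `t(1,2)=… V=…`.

span = t_max - t_min = 4.19 - 0.6 = 3.590
L(1,2) = 20, L_eff = 1 - 20/255 = 0.921569 (inverted)
t(1,2) = 4.19 - 3.590·0.921569 = 0.882
Σt over all 4·7 pixels = 67.06
V = pitch²·Σt = 1.96²·67.06 = 257.618

t(1,2)=0.882 V=257.618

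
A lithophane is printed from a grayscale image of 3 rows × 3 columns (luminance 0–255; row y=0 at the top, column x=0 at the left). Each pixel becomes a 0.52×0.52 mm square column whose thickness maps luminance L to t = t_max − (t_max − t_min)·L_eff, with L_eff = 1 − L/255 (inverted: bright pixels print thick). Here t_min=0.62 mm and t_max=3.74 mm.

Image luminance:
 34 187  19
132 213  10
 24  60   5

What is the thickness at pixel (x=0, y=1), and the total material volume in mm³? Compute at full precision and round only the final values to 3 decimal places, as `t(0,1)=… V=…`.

span = t_max - t_min = 3.74 - 0.62 = 3.120
L(0,1) = 132, L_eff = 1 - 132/255 = 0.482353 (inverted)
t(0,1) = 3.74 - 3.120·0.482353 = 2.235
Σt over all 3·3 pixels = 59283/4250 ≈ 13.9489412
V = pitch²·Σt = 0.52²·59283/4250 = 3.772

t(0,1)=2.235 V=3.772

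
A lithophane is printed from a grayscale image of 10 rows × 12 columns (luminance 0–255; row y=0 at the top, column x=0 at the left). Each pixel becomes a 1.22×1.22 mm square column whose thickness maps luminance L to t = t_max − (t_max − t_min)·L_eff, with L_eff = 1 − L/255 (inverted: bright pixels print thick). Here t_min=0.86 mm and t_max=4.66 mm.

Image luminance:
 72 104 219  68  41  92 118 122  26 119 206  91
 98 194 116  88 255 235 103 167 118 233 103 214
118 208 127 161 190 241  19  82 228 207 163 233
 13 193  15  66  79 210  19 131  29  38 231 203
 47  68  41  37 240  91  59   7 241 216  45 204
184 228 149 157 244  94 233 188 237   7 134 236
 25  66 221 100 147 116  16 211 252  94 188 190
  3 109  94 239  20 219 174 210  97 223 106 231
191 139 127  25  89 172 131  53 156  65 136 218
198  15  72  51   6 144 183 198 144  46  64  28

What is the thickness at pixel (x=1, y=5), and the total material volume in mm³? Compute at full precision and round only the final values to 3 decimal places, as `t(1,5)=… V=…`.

t(1,5)=4.258 V=503.937

span = t_max - t_min = 4.66 - 0.86 = 3.800
L(1,5) = 228, L_eff = 1 - 228/255 = 0.105882 (inverted)
t(1,5) = 4.66 - 3.800·0.105882 = 4.258
Σt over all 10·12 pixels = 28779/85 ≈ 338.5764706
V = pitch²·Σt = 1.22²·28779/85 = 503.937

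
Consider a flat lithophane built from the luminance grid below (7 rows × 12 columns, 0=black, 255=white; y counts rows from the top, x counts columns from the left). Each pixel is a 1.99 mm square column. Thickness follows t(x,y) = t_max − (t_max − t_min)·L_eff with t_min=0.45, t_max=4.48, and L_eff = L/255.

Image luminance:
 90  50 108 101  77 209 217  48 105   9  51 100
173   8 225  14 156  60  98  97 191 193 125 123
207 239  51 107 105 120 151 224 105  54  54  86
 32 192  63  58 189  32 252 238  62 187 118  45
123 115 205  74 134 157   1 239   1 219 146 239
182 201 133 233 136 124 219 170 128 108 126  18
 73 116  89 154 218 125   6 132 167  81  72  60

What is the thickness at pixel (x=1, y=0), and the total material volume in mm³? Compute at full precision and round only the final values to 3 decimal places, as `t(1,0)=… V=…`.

span = t_max - t_min = 4.48 - 0.45 = 4.030
L(1,0) = 50, L_eff = 50/255 = 0.196078
t(1,0) = 4.48 - 4.030·0.196078 = 3.690
Σt over all 7·12 pixels = 1811997/8500 ≈ 213.1761176
V = pitch²·Σt = 1.99²·1811997/8500 = 844.199

t(1,0)=3.690 V=844.199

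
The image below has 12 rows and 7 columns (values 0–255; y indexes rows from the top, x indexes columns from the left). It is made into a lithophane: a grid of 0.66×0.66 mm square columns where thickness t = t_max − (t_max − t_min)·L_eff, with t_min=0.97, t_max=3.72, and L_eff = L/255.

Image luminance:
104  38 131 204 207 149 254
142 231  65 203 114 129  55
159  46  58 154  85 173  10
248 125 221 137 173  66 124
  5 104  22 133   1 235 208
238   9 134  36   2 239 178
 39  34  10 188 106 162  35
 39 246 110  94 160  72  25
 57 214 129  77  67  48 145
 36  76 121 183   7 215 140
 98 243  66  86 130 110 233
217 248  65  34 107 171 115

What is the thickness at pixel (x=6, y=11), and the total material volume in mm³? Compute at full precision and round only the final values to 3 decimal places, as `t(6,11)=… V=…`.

t(6,11)=2.480 V=88.637

span = t_max - t_min = 3.72 - 0.97 = 2.750
L(6,11) = 115, L_eff = 115/255 = 0.450980
t(6,11) = 3.72 - 2.750·0.450980 = 2.480
Σt over all 12·7 pixels = 345921/1700 ≈ 203.4829412
V = pitch²·Σt = 0.66²·345921/1700 = 88.637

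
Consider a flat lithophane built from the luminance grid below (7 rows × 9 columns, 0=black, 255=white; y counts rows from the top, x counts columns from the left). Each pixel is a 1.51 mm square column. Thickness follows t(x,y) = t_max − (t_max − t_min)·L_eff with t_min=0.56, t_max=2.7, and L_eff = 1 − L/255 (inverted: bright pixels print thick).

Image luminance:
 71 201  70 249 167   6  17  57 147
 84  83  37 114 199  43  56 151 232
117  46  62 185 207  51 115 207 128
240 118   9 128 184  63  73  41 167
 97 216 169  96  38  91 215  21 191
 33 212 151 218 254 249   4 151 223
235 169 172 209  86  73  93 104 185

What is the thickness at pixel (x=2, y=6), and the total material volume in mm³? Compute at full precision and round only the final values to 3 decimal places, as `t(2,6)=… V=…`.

t(2,6)=2.003 V=235.052

span = t_max - t_min = 2.7 - 0.56 = 2.140
L(2,6) = 172, L_eff = 1 - 172/255 = 0.325490 (inverted)
t(2,6) = 2.7 - 2.140·0.325490 = 2.003
Σt over all 7·9 pixels = 131438/1275 ≈ 103.0886275
V = pitch²·Σt = 1.51²·131438/1275 = 235.052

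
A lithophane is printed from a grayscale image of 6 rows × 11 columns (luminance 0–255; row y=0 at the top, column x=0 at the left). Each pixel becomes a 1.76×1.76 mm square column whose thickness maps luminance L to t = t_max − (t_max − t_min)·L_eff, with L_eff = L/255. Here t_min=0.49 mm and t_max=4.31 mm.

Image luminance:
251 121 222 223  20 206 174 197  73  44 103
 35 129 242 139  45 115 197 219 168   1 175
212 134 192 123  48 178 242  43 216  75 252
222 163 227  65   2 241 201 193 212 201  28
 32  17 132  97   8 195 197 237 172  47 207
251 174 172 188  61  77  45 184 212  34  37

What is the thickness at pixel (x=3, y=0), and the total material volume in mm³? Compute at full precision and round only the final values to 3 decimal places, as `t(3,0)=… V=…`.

span = t_max - t_min = 4.31 - 0.49 = 3.820
L(3,0) = 223, L_eff = 223/255 = 0.874510
t(3,0) = 4.31 - 3.820·0.874510 = 0.969
Σt over all 6·11 pixels = 61399/425 ≈ 144.4682353
V = pitch²·Σt = 1.76²·61399/425 = 447.505

t(3,0)=0.969 V=447.505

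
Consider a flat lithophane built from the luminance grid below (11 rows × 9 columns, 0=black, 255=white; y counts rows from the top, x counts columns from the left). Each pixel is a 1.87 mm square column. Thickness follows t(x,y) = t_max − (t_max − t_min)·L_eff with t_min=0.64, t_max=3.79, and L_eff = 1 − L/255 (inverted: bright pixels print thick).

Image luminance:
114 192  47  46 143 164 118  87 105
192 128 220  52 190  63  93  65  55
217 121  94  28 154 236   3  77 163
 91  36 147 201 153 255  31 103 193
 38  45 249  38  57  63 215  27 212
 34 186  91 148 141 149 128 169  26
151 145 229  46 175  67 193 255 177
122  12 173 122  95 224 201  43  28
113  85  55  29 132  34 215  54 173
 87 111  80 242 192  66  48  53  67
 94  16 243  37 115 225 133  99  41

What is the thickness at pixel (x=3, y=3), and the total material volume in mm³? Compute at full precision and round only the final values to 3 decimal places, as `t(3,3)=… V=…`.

span = t_max - t_min = 3.79 - 0.64 = 3.150
L(3,3) = 201, L_eff = 1 - 201/255 = 0.211765 (inverted)
t(3,3) = 3.79 - 3.150·0.211765 = 3.123
Σt over all 11·9 pixels = 176601/850 ≈ 207.7658824
V = pitch²·Σt = 1.87²·176601/850 = 726.537

t(3,3)=3.123 V=726.537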